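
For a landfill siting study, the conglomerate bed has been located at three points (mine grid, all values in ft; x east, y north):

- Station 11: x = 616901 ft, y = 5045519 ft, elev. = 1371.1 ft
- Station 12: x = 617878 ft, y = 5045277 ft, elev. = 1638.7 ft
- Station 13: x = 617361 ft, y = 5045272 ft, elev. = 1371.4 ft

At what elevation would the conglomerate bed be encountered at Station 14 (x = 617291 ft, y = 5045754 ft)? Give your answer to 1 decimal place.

1791.2 ft

Two edge vectors: Station 11→Station 12 = (977, -242, 267.6), Station 11→Station 13 = (460, -247, 0.3).
Normal n = (Station 11→Station 12) × (Station 11→Station 13) = (66024.6, 122802.9, -129999).
So ∂z/∂x = −n_x/n_z = 0.507885445 and ∂z/∂y = −n_y/n_z = 0.944644959.
Intercept c from Station 11: 1371.1 − 313315.04 − 4766224.09 = −5078168.03.
At (617291, 5045754): z = 313513.1 + 4766446.1 − 5078168.03 = 1791.2 ft.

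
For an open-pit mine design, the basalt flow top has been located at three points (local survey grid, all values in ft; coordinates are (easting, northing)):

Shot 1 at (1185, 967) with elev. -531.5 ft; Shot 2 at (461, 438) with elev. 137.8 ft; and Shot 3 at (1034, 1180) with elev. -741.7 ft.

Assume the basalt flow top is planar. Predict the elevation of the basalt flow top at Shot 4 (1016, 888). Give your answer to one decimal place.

Two edge vectors: Shot 1→Shot 2 = (-724, -529, 669.3), Shot 1→Shot 3 = (-151, 213, -210.2).
Normal n = (Shot 1→Shot 2) × (Shot 1→Shot 3) = (-31365.1, -253249.1, -234091).
So ∂z/∂E = −n_x/n_z = −0.133987 and ∂z/∂N = −n_y/n_z = −1.081840.
Intercept c from Shot 1: -531.5 + 158.77 + 1046.14 = 673.41.
At (1016, 888): z = −136.1 − 960.7 + 673.41 = -423.4 ft.

-423.4 ft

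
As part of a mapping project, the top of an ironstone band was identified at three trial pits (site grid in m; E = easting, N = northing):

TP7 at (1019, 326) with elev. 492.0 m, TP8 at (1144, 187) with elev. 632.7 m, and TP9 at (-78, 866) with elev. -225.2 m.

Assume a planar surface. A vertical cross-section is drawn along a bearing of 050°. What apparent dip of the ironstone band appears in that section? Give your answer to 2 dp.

15.41°

Two edge vectors: TP7→TP8 = (125, -139, 140.7), TP7→TP9 = (-1097, 540, -717.2).
Normal n = (TP7→TP8) × (TP7→TP9) = (23712.8, -64697.9, -84983).
So ∂z/∂E = −n_x/n_z = 0.27903 and ∂z/∂N = −n_y/n_z = −0.76130.
Unit vector along 050° is (sin 50°, cos 50°) = (0.7660, 0.6428).
Slope in that direction = a·(0.7660) + b·(0.6428) = −0.27561.
Apparent dip = arctan|0.27561| = 15.41° (true dip is 39.0°, so apparent ≤ true as expected).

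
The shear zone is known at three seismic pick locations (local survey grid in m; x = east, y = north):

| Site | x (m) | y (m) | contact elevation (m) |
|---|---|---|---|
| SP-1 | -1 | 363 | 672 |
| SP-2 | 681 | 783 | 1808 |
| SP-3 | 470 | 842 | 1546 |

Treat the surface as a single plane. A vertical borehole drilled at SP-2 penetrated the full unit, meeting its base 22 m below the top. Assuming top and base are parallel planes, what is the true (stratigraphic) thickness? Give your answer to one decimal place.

Two edge vectors: SP-1→SP-2 = (682, 420, 1136), SP-1→SP-3 = (471, 479, 874).
Normal n = (SP-1→SP-2) × (SP-1→SP-3) = (-177064, -61012, 128858).
So ∂z/∂x = −n_x/n_z = 1.37410 and ∂z/∂y = −n_y/n_z = 0.47348.
|∇z| = √(a²+b²) = 1.45339, so dip δ = arctan(1.45339) = 55.47°.
True thickness = vertical thickness × cos δ = 22 × cos 55.47° = 12.5 m.

12.5 m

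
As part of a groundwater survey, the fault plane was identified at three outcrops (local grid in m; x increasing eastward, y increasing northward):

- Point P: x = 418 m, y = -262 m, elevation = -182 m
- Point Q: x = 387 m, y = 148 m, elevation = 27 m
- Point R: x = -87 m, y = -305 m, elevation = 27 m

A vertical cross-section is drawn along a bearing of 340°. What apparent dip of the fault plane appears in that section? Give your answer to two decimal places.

31.05°

Two edge vectors: Point P→Point Q = (-31, 410, 209), Point P→Point R = (-505, -43, 209).
Normal n = (Point P→Point Q) × (Point P→Point R) = (94677, -99066, 208383).
So ∂z/∂x = −n_x/n_z = −0.45434 and ∂z/∂y = −n_y/n_z = 0.47540.
Unit vector along 340° is (sin 340°, cos 340°) = (-0.3420, 0.9397).
Slope in that direction = a·(-0.3420) + b·(0.9397) = 0.60213.
Apparent dip = arctan|0.60213| = 31.05° (true dip is 33.3°, so apparent ≤ true as expected).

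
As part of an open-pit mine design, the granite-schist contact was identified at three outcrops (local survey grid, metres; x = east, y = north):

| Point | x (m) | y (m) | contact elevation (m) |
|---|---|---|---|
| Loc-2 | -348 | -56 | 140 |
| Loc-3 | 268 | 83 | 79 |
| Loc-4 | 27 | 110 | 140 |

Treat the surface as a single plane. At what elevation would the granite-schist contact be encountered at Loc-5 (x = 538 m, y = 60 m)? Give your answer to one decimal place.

14.0 m

Two edge vectors: Loc-2→Loc-3 = (616, 139, -61), Loc-2→Loc-4 = (375, 166, 0).
Normal n = (Loc-2→Loc-3) × (Loc-2→Loc-4) = (10126, -22875, 50131).
So ∂z/∂x = −n_x/n_z = −0.20199 and ∂z/∂y = −n_y/n_z = 0.45630.
Intercept c from Loc-2: 140 − 70.29 + 25.55 = 95.26.
At (538, 60): z = −108.7 + 27.4 + 95.26 = 14.0 m.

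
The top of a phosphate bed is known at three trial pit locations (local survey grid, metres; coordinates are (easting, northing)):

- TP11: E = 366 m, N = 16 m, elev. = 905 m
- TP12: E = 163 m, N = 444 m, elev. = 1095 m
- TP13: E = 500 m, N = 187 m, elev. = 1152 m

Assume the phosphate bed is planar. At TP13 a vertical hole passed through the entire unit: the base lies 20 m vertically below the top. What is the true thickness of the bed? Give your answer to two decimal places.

Two edge vectors: TP11→TP12 = (-203, 428, 190), TP11→TP13 = (134, 171, 247).
Normal n = (TP11→TP12) × (TP11→TP13) = (73226, 75601, -92065).
So ∂z/∂E = −n_x/n_z = 0.79537 and ∂z/∂N = −n_y/n_z = 0.82117.
|∇z| = √(a²+b²) = 1.14321, so dip δ = arctan(1.14321) = 48.82°.
True thickness = vertical thickness × cos δ = 20 × cos 48.82° = 13.17 m.

13.17 m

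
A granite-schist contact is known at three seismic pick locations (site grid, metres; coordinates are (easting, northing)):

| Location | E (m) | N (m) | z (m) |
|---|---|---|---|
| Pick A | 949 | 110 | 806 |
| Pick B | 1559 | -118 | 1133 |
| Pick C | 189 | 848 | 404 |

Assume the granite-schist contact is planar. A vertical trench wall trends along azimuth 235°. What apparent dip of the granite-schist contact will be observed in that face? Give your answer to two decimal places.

24.21°

Let the plane be z = a·E + b·N + c.
Pick B−Pick A: 610a − 228b = 327;  Pick C−Pick A: −760a + 738b = −402.
Solving gives a = 0.54052, b = 0.01192.
Unit vector along 235° is (sin 235°, cos 235°) = (-0.8192, -0.5736).
Slope in that direction = a·(-0.8192) + b·(-0.5736) = −0.44960.
Apparent dip = arctan|0.44960| = 24.21° (true dip is 28.4°, so apparent ≤ true as expected).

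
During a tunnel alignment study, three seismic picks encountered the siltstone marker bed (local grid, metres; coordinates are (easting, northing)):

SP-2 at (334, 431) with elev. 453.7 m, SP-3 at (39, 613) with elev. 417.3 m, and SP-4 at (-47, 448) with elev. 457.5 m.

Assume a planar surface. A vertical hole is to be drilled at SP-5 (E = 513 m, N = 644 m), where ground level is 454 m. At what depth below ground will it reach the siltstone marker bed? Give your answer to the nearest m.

54 m

Let the plane be z = a·E + b·N + c.
SP-3−SP-2: −295a + 182b = −36.4;  SP-4−SP-2: −381a + 17b = 3.8.
Solving gives a = −0.02037, b = −0.23302.
Then c = 453.7 − a·334 − b·431 = 560.93.
At (513, 644): z_contact = −10.5 − 150.1 + 560.93 = 400.4 m.
Depth below ground = 454 − 400.4 = 54 m.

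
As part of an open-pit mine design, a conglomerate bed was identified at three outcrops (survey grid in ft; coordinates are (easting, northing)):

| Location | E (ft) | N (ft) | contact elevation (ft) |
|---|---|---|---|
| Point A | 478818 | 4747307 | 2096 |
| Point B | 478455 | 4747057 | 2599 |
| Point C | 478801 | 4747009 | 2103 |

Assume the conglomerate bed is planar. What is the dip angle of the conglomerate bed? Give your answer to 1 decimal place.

Two edge vectors: Point A→Point B = (-363, -250, 503), Point A→Point C = (-17, -298, 7).
Normal n = (Point A→Point B) × (Point A→Point C) = (148144, -6010, 103924).
So ∂z/∂E = −n_x/n_z = −1.42550 and ∂z/∂N = −n_y/n_z = 0.05783.
Gradient magnitude |∇z| = √(a² + b²) = √(2.03206 + 0.00334) = 1.42668.
True dip = arctan(1.42668) = 55.0°, dipping toward E (azimuth ≈ 092°).

55.0°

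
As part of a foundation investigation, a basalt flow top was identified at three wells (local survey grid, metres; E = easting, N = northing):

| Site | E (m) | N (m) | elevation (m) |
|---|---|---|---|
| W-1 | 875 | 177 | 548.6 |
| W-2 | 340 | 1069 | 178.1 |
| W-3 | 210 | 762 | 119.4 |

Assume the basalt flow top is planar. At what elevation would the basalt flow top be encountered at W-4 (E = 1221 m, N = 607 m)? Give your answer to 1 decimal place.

Let the plane be z = a·E + b·N + c.
W-2−W-1: −535a + 892b = −370.5;  W-3−W-1: −665a + 585b = −429.2.
Solving gives a = 0.592794, b = −0.059815.
Then c = 548.6 − a·875 − b·177 = 40.49.
At (1221, 607): z = 723.8 − 36.3 + 40.49 = 728.0 m.

728.0 m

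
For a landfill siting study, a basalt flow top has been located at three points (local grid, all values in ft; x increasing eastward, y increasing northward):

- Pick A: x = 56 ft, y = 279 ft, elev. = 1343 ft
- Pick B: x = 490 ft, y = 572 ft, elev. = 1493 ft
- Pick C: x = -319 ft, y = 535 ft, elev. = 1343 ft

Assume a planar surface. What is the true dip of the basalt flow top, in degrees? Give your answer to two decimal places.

Let the plane be z = a·x + b·y + c.
Pick B−Pick A: 434a + 293b = 150;  Pick C−Pick A: −375a + 256b = 0.
Solving gives a = 0.17377, b = 0.25455.
Gradient magnitude |∇z| = √(a² + b²) = √(0.03020 + 0.06480) = 0.30821.
True dip = arctan(0.30821) = 17.13°, dipping toward SW (azimuth ≈ 214°).

17.13°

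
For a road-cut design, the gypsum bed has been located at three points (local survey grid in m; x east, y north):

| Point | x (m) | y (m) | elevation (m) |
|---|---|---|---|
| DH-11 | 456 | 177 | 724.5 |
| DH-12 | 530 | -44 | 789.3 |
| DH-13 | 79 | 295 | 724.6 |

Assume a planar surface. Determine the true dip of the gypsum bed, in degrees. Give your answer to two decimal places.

Let the plane be z = a·x + b·y + c.
DH-12−DH-11: 74a − 221b = 64.8;  DH-13−DH-11: −377a + 118b = 0.1.
Solving gives a = −0.10282, b = −0.32764.
Gradient magnitude |∇z| = √(a² + b²) = √(0.01057 + 0.10735) = 0.34339.
True dip = arctan(0.34339) = 18.95°, dipping toward NNE (azimuth ≈ 017°).

18.95°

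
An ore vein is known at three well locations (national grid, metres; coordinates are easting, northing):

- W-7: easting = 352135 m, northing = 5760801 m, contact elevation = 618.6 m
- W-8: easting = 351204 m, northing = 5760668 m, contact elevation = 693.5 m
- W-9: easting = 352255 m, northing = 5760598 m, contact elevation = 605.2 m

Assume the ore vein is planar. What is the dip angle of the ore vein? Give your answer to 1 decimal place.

Two edge vectors: W-7→W-8 = (-931, -133, 74.9), W-7→W-9 = (120, -203, -13.4).
Normal n = (W-7→W-8) × (W-7→W-9) = (16986.9, -3487.4, 204953).
So ∂z/∂easting = −n_x/n_z = −0.08288 and ∂z/∂northing = −n_y/n_z = 0.01702.
Gradient magnitude |∇z| = √(a² + b²) = √(0.00687 + 0.00029) = 0.08461.
True dip = arctan(0.08461) = 4.8°, dipping toward ESE (azimuth ≈ 102°).

4.8°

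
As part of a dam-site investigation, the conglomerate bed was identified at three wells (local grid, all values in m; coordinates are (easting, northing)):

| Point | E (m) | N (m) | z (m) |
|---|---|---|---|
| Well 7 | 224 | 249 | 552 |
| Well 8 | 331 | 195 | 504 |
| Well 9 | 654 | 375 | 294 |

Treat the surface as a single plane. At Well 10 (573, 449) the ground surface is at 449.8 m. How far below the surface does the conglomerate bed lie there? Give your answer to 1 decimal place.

125.7 m

Two edge vectors: Well 7→Well 8 = (107, -54, -48), Well 7→Well 9 = (430, 126, -258).
Normal n = (Well 7→Well 8) × (Well 7→Well 9) = (19980, 6966, 36702).
So ∂z/∂E = −n_x/n_z = −0.54438 and ∂z/∂N = −n_y/n_z = −0.18980.
Intercept c from Well 7: 552 + 121.94 + 47.26 = 721.20.
At (573, 449): z_contact = −311.93 − 85.22 + 721.20 = 324.05 m.
Depth below ground = 449.8 − 324.05 = 125.7 m.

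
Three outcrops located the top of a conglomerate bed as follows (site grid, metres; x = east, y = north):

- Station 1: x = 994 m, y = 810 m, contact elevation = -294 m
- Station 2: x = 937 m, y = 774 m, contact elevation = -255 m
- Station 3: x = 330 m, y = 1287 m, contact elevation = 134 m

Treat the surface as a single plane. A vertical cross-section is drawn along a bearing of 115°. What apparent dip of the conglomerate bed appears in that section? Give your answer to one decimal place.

Let the plane be z = a·x + b·y + c.
Station 2−Station 1: −57a − 36b = 39;  Station 3−Station 1: −664a + 477b = 428.
Solving gives a = −0.66567, b = −0.02936.
Unit vector along 115° is (sin 115°, cos 115°) = (0.9063, -0.4226).
Slope in that direction = a·(0.9063) + b·(-0.4226) = −0.59089.
Apparent dip = arctan|0.59089| = 30.6° (true dip is 33.7°, so apparent ≤ true as expected).

30.6°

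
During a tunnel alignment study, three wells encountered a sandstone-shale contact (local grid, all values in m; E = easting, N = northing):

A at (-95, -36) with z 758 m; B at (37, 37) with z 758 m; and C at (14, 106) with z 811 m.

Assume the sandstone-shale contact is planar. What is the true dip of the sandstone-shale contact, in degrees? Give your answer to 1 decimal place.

Let the plane be z = a·E + b·N + c.
B−A: 132a + 73b = 0;  C−A: 109a + 142b = 53.
Solving gives a = −0.35867, b = 0.64856.
Gradient magnitude |∇z| = √(a² + b²) = √(0.12865 + 0.42063) = 0.74113.
True dip = arctan(0.74113) = 36.5°, dipping toward SSE (azimuth ≈ 151°).

36.5°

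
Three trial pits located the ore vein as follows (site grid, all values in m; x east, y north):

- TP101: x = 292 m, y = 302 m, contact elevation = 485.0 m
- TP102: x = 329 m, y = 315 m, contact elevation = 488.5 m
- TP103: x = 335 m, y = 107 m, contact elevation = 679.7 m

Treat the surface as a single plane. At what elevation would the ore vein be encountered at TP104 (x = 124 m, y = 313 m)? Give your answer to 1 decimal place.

Let the plane be z = a·x + b·y + c.
TP102−TP101: 37a + 13b = 3.5;  TP103−TP101: 43a − 195b = 194.7.
Solving gives a = 0.41338, b = −0.90731.
Then c = 485 − a·292 − b·302 = 638.30.
At (124, 313): z = 51.3 − 284.0 + 638.30 = 405.6 m.

405.6 m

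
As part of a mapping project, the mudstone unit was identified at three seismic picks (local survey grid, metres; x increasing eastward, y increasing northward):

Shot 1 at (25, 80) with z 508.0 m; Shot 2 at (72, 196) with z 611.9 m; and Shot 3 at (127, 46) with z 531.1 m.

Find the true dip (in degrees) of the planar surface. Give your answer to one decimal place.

Let the plane be z = a·x + b·y + c.
Shot 2−Shot 1: 47a + 116b = 103.9;  Shot 3−Shot 1: 102a − 34b = 23.1.
Solving gives a = 0.46256, b = 0.70827.
Gradient magnitude |∇z| = √(a² + b²) = √(0.21396 + 0.50165) = 0.84594.
True dip = arctan(0.84594) = 40.2°, dipping toward SSW (azimuth ≈ 213°).

40.2°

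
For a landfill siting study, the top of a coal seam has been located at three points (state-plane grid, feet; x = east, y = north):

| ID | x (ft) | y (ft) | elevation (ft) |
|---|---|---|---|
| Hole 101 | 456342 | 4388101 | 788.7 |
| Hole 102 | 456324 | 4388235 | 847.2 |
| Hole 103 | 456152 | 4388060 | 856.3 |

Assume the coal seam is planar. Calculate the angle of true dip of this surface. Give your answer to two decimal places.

Let the plane be z = a·x + b·y + c.
Hole 102−Hole 101: −18a + 134b = 58.5;  Hole 103−Hole 101: −190a − 41b = 67.6.
Solving gives a = −0.43732, b = 0.37782.
Gradient magnitude |∇z| = √(a² + b²) = √(0.19125 + 0.14275) = 0.57793.
True dip = arctan(0.57793) = 30.02°, dipping toward SE (azimuth ≈ 131°).

30.02°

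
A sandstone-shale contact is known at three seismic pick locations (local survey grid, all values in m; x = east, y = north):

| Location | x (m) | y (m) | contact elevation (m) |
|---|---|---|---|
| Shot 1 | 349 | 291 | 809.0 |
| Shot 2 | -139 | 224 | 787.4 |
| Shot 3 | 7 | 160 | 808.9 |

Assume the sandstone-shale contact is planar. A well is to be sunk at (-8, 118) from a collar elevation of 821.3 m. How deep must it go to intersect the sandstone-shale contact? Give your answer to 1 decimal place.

Let the plane be z = a·x + b·y + c.
Shot 2−Shot 1: −488a − 67b = −21.6;  Shot 3−Shot 1: −342a − 131b = −0.1.
Solving gives a = 0.06883, b = −0.17892.
Then c = 809 − a·349 − b·291 = 837.05.
At (-8, 118): z_contact = −0.55 − 21.11 + 837.05 = 815.38 m.
Depth below ground = 821.3 − 815.38 = 5.9 m.

5.9 m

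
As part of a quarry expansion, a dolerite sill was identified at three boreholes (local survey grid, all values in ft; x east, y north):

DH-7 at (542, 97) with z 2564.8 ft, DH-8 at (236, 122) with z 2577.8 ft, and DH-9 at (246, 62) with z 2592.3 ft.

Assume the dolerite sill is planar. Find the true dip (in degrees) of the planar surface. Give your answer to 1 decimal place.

14.6°

Let the plane be z = a·x + b·y + c.
DH-8−DH-7: −306a + 25b = 13;  DH-9−DH-7: −296a − 35b = 27.5.
Solving gives a = −0.06309, b = −0.25218.
Gradient magnitude |∇z| = √(a² + b²) = √(0.00398 + 0.06360) = 0.25995.
True dip = arctan(0.25995) = 14.6°, dipping toward NNE (azimuth ≈ 014°).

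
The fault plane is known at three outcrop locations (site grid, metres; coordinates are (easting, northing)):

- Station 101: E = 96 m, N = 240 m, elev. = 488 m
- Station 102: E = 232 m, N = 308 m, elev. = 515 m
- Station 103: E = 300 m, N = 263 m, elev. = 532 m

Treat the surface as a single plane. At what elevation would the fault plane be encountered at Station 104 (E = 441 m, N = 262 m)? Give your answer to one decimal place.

Two edge vectors: Station 101→Station 102 = (136, 68, 27), Station 101→Station 103 = (204, 23, 44).
Normal n = (Station 101→Station 102) × (Station 101→Station 103) = (2371, -476, -10744).
So ∂z/∂E = −n_x/n_z = 0.22068 and ∂z/∂N = −n_y/n_z = −0.04430.
Intercept c from Station 101: 488 − 21.19 + 10.63 = 477.45.
At (441, 262): z = 97.3 − 11.6 + 477.45 = 563.2 m.

563.2 m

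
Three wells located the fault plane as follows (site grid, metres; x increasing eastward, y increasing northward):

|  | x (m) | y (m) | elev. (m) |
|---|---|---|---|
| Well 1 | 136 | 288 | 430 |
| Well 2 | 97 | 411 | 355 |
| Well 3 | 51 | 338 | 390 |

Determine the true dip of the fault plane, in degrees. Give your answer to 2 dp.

30.23°

Let the plane be z = a·x + b·y + c.
Well 2−Well 1: −39a + 123b = −75;  Well 3−Well 1: −85a + 50b = −40.
Solving gives a = 0.13757, b = −0.56614.
Gradient magnitude |∇z| = √(a² + b²) = √(0.01892 + 0.32051) = 0.58261.
True dip = arctan(0.58261) = 30.23°, dipping toward NNW (azimuth ≈ 346°).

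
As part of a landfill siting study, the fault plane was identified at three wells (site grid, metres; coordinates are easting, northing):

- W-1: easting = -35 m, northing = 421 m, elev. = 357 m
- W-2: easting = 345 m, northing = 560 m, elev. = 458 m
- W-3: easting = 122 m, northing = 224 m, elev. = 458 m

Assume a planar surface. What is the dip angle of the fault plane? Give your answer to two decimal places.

Let the plane be z = a·easting + b·northing + c.
W-2−W-1: 380a + 139b = 101;  W-3−W-1: 157a − 197b = 101.
Solving gives a = 0.35100, b = −0.23296.
Gradient magnitude |∇z| = √(a² + b²) = √(0.12320 + 0.05427) = 0.42127.
True dip = arctan(0.42127) = 22.84°, dipping toward WNW (azimuth ≈ 304°).

22.84°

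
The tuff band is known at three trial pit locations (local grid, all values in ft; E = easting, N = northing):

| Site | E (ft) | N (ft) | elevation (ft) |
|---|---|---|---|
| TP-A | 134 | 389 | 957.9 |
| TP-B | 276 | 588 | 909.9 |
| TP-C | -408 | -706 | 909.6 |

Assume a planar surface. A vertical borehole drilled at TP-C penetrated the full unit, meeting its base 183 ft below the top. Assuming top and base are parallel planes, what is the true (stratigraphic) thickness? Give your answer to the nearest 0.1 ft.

Two edge vectors: TP-A→TP-B = (142, 199, -48), TP-A→TP-C = (-542, -1095, -48.3).
Normal n = (TP-A→TP-B) × (TP-A→TP-C) = (-62171.7, 32874.6, -47632).
So ∂z/∂E = −n_x/n_z = −1.30525 and ∂z/∂N = −n_y/n_z = 0.69018.
|∇z| = √(a²+b²) = 1.47649, so dip δ = arctan(1.47649) = 55.89°.
True thickness = vertical thickness × cos δ = 183 × cos 55.89° = 102.6 ft.

102.6 ft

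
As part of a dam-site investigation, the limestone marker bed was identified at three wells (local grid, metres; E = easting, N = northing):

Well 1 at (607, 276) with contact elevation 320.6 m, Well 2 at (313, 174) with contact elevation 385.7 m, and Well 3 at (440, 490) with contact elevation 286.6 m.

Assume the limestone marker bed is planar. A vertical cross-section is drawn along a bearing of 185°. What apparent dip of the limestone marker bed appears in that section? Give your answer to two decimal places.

15.19°

Two edge vectors: Well 1→Well 2 = (-294, -102, 65.1), Well 1→Well 3 = (-167, 214, -34).
Normal n = (Well 1→Well 2) × (Well 1→Well 3) = (-10463.4, -20867.7, -79950).
So ∂z/∂E = −n_x/n_z = −0.13087 and ∂z/∂N = −n_y/n_z = −0.26101.
Unit vector along 185° is (sin 185°, cos 185°) = (-0.0872, -0.9962).
Slope in that direction = a·(-0.0872) + b·(-0.9962) = 0.27142.
Apparent dip = arctan|0.27142| = 15.19° (true dip is 16.3°, so apparent ≤ true as expected).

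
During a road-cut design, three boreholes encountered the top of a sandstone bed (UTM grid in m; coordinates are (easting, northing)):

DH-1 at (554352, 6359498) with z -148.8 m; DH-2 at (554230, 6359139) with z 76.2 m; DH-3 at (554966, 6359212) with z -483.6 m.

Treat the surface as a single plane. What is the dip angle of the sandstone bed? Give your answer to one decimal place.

39.3°

Let the plane be z = a·E + b·N + c.
DH-2−DH-1: −122a − 359b = 225;  DH-3−DH-1: 614a − 286b = −334.8.
Solving gives a = −0.72280, b = −0.38111.
Gradient magnitude |∇z| = √(a² + b²) = √(0.52244 + 0.14525) = 0.81712.
True dip = arctan(0.81712) = 39.3°, dipping toward ENE (azimuth ≈ 062°).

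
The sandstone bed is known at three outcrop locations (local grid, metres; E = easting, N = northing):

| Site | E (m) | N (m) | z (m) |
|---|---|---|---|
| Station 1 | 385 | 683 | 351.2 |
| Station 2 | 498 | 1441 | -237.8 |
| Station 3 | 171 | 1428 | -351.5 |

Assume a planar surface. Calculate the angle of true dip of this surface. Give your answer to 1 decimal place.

42.5°

Two edge vectors: Station 1→Station 2 = (113, 758, -589), Station 1→Station 3 = (-214, 745, -702.7).
Normal n = (Station 1→Station 2) × (Station 1→Station 3) = (-93841.6, 205451.1, 246397).
So ∂z/∂E = −n_x/n_z = 0.38086 and ∂z/∂N = −n_y/n_z = −0.83382.
Gradient magnitude |∇z| = √(a² + b²) = √(0.14505 + 0.69526) = 0.91668.
True dip = arctan(0.91668) = 42.5°, dipping toward NNW (azimuth ≈ 335°).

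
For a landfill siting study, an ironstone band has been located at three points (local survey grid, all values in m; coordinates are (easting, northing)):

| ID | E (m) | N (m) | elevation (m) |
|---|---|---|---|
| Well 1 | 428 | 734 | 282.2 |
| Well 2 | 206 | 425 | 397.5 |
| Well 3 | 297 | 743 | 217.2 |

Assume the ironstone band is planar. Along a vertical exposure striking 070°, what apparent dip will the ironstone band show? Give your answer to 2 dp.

Two edge vectors: Well 1→Well 2 = (-222, -309, 115.3), Well 1→Well 3 = (-131, 9, -65).
Normal n = (Well 1→Well 2) × (Well 1→Well 3) = (19047.3, -29534.3, -42477).
So ∂z/∂E = −n_x/n_z = 0.44841 and ∂z/∂N = −n_y/n_z = −0.69530.
Unit vector along 070° is (sin 70°, cos 70°) = (0.9397, 0.3420).
Slope in that direction = a·(0.9397) + b·(0.3420) = 0.18356.
Apparent dip = arctan|0.18356| = 10.40° (true dip is 39.6°, so apparent ≤ true as expected).

10.40°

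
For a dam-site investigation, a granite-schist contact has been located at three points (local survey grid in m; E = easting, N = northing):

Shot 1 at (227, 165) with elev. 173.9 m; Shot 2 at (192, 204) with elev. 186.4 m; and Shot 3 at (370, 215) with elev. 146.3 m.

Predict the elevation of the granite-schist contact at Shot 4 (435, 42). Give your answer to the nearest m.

112 m

Two edge vectors: Shot 1→Shot 2 = (-35, 39, 12.5), Shot 1→Shot 3 = (143, 50, -27.6).
Normal n = (Shot 1→Shot 2) × (Shot 1→Shot 3) = (-1701.4, 821.5, -7327).
So ∂z/∂E = −n_x/n_z = −0.23221 and ∂z/∂N = −n_y/n_z = 0.11212.
Intercept c from Shot 1: 173.9 + 52.71 − 18.50 = 208.11.
At (435, 42): z = −101.0 + 4.7 + 208.11 = 111.8 m.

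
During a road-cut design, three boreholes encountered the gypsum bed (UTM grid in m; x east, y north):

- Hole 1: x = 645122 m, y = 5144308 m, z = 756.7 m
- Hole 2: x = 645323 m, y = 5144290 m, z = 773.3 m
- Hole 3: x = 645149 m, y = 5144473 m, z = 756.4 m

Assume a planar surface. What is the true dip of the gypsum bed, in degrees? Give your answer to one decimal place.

Let the plane be z = a·x + b·y + c.
Hole 2−Hole 1: 201a − 18b = 16.6;  Hole 3−Hole 1: 27a + 165b = −0.3.
Solving gives a = 0.08123, b = −0.01511.
Gradient magnitude |∇z| = √(a² + b²) = √(0.00660 + 0.00023) = 0.08263.
True dip = arctan(0.08263) = 4.7°, dipping toward W (azimuth ≈ 281°).

4.7°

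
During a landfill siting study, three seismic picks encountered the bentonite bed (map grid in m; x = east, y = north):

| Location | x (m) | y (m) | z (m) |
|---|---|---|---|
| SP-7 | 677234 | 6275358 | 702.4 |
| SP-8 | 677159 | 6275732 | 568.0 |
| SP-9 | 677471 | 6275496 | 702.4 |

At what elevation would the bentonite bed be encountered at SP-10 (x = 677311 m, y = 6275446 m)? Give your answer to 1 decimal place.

Two edge vectors: SP-7→SP-8 = (-75, 374, -134.4), SP-7→SP-9 = (237, 138, 0).
Normal n = (SP-7→SP-8) × (SP-7→SP-9) = (18547.2, -31852.8, -98988).
So ∂z/∂x = −n_x/n_z = 0.187368166 and ∂z/∂y = −n_y/n_z = −0.321784459.
Intercept c from SP-7: 702.4 − 126892.09 + 2019312.68 = 1893122.98.
At (677311, 6275446): z = 126906.5 − 2019341.0 + 1893122.98 = 688.5 m.

688.5 m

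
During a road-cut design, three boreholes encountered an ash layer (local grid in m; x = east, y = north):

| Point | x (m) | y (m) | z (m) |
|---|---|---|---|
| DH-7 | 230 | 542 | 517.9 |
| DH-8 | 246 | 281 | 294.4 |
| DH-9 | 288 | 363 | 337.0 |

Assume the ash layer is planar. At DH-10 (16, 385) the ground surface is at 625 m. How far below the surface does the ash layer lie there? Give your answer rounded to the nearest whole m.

110 m

Let the plane be z = a·x + b·y + c.
DH-8−DH-7: 16a − 261b = −223.5;  DH-9−DH-7: 58a − 179b = −180.9.
Solving gives a = −0.58729, b = 0.82032.
Then c = 517.9 − a·230 − b·542 = 208.36.
At (16, 385): z_contact = −9.4 + 315.8 + 208.36 = 514.8 m.
Depth below ground = 625 − 514.8 = 110 m.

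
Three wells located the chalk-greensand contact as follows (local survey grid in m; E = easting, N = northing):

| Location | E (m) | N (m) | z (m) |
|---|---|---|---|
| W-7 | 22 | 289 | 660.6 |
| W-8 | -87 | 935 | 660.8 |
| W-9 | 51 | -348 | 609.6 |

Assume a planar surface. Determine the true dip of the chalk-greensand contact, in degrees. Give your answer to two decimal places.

33.29°

Two edge vectors: W-7→W-8 = (-109, 646, 0.2), W-7→W-9 = (29, -637, -51).
Normal n = (W-7→W-8) × (W-7→W-9) = (-32818.6, -5553.2, 50699).
So ∂z/∂E = −n_x/n_z = 0.64732 and ∂z/∂N = −n_y/n_z = 0.10953.
Gradient magnitude |∇z| = √(a² + b²) = √(0.41903 + 0.01200) = 0.65652.
True dip = arctan(0.65652) = 33.29°, dipping toward W (azimuth ≈ 260°).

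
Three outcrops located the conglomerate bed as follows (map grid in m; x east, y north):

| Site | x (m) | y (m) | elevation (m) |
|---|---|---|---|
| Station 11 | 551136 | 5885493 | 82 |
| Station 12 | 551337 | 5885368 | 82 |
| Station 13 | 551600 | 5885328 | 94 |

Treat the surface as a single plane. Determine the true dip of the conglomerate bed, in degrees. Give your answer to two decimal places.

6.52°

Two edge vectors: Station 11→Station 12 = (201, -125, 0), Station 11→Station 13 = (464, -165, 12).
Normal n = (Station 11→Station 12) × (Station 11→Station 13) = (-1500, -2412, 24835).
So ∂z/∂x = −n_x/n_z = 0.06040 and ∂z/∂y = −n_y/n_z = 0.09712.
Gradient magnitude |∇z| = √(a² + b²) = √(0.00365 + 0.00943) = 0.11437.
True dip = arctan(0.11437) = 6.52°, dipping toward SSW (azimuth ≈ 212°).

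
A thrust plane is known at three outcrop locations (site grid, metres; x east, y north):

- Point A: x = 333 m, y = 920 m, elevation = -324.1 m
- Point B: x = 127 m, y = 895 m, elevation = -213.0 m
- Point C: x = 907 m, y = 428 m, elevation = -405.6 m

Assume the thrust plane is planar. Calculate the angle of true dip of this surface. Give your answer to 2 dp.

Let the plane be z = a·x + b·y + c.
Point B−Point A: −206a − 25b = 111.1;  Point C−Point A: 574a − 492b = −81.5.
Solving gives a = −0.49004, b = −0.40606.
Gradient magnitude |∇z| = √(a² + b²) = √(0.24014 + 0.16489) = 0.63642.
True dip = arctan(0.63642) = 32.47°, dipping toward NE (azimuth ≈ 050°).

32.47°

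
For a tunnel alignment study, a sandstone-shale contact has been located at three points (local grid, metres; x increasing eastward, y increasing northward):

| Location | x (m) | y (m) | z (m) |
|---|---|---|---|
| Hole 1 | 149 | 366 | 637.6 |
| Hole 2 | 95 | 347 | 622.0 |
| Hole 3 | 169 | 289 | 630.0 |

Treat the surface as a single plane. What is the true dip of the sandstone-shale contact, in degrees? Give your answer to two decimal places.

15.75°

Two edge vectors: Hole 1→Hole 2 = (-54, -19, -15.6), Hole 1→Hole 3 = (20, -77, -7.6).
Normal n = (Hole 1→Hole 2) × (Hole 1→Hole 3) = (-1056.8, -722.4, 4538).
So ∂z/∂x = −n_x/n_z = 0.23288 and ∂z/∂y = −n_y/n_z = 0.15919.
Gradient magnitude |∇z| = √(a² + b²) = √(0.05423 + 0.02534) = 0.28209.
True dip = arctan(0.28209) = 15.75°, dipping toward SW (azimuth ≈ 236°).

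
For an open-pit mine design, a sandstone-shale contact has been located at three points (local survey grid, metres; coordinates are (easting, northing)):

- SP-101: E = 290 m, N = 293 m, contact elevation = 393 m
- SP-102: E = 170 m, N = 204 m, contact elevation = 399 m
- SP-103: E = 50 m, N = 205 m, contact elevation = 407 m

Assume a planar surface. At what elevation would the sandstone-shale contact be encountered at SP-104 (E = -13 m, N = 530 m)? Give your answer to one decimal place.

418.4 m

Let the plane be z = a·E + b·N + c.
SP-102−SP-101: −120a − 89b = 6;  SP-103−SP-101: −240a − 88b = 14.
Solving gives a = −0.06648, b = 0.02222.
Then c = 393 − a·290 − b·293 = 405.77.
At (-13, 530): z = 0.9 + 11.8 + 405.77 = 418.4 m.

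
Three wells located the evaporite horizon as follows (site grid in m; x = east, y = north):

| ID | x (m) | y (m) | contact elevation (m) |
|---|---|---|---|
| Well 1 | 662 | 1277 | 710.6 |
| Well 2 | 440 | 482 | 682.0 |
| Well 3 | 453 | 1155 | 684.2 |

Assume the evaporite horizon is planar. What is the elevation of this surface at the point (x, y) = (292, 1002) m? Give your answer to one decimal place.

663.8 m

Let the plane be z = a·x + b·y + c.
Well 2−Well 1: −222a − 795b = −28.6;  Well 3−Well 1: −209a − 122b = −26.4.
Solving gives a = 0.125826, b = 0.000838.
Then c = 710.6 − a·662 − b·1277 = 626.23.
At (292, 1002): z = 36.7 + 0.8 + 626.23 = 663.8 m.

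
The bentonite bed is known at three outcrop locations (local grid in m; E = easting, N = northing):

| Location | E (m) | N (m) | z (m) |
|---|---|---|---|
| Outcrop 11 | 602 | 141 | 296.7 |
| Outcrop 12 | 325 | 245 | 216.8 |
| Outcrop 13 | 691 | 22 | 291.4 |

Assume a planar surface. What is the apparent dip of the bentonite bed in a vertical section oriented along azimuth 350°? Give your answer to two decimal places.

Let the plane be z = a·E + b·N + c.
Outcrop 12−Outcrop 11: −277a + 104b = −79.9;  Outcrop 13−Outcrop 11: 89a − 119b = −5.3.
Solving gives a = 0.42432, b = 0.36188.
Unit vector along 350° is (sin 350°, cos 350°) = (-0.1736, 0.9848).
Slope in that direction = a·(-0.1736) + b·(0.9848) = 0.28270.
Apparent dip = arctan|0.28270| = 15.79° (true dip is 29.1°, so apparent ≤ true as expected).

15.79°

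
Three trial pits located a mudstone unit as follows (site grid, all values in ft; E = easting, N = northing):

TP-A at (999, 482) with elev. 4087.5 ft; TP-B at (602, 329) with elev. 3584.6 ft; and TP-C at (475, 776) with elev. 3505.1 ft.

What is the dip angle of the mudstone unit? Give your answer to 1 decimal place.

50.5°

Let the plane be z = a·E + b·N + c.
TP-B−TP-A: −397a − 153b = −502.9;  TP-C−TP-A: −524a + 294b = −582.4.
Solving gives a = 1.20351, b = 0.16409.
Gradient magnitude |∇z| = √(a² + b²) = √(1.44845 + 0.02692) = 1.21465.
True dip = arctan(1.21465) = 50.5°, dipping toward W (azimuth ≈ 262°).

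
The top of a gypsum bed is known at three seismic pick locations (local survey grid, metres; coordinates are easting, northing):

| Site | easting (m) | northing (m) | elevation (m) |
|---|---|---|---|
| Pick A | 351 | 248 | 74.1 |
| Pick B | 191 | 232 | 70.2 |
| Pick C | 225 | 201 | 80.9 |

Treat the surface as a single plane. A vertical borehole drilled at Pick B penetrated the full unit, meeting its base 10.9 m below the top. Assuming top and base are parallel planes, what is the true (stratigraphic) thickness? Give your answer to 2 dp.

Two edge vectors: Pick A→Pick B = (-160, -16, -3.9), Pick A→Pick C = (-126, -47, 6.8).
Normal n = (Pick A→Pick B) × (Pick A→Pick C) = (-292.1, 1579.4, 5504).
So ∂z/∂easting = −n_x/n_z = 0.05307 and ∂z/∂northing = −n_y/n_z = −0.28695.
|∇z| = √(a²+b²) = 0.29182, so dip δ = arctan(0.29182) = 16.27°.
True thickness = vertical thickness × cos δ = 10.9 × cos 16.27° = 10.46 m.

10.46 m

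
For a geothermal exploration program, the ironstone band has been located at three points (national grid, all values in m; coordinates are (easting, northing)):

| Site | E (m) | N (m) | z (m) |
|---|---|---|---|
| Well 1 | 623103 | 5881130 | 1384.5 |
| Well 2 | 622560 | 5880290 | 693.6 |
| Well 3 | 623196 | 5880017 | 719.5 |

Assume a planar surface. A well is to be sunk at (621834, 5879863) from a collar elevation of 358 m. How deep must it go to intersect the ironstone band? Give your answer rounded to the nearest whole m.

154 m

Two edge vectors: Well 1→Well 2 = (-543, -840, -690.9), Well 1→Well 3 = (93, -1113, -665).
Normal n = (Well 1→Well 2) × (Well 1→Well 3) = (-210371.7, -425348.7, 682479).
So ∂z/∂E = −n_x/n_z = 0.30824641 and ∂z/∂N = −n_y/n_z = 0.62324072.
Intercept c from Well 1: 1384.5 − 192069.26 − 3665359.67 = −3856044.43.
At (621834, 5879863): z_contact = 191678.1 + 3664570.0 − 3856044.43 = 203.7 m.
Depth below ground = 358 − 203.7 = 154 m.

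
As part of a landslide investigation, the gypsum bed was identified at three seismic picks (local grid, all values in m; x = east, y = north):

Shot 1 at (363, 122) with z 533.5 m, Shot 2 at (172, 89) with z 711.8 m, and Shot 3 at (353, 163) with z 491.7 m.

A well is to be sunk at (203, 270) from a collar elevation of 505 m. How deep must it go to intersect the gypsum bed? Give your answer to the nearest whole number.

32 m

Two edge vectors: Shot 1→Shot 2 = (-191, -33, 178.3), Shot 1→Shot 3 = (-10, 41, -41.8).
Normal n = (Shot 1→Shot 2) × (Shot 1→Shot 3) = (-5930.9, -9766.8, -8161).
So ∂z/∂x = −n_x/n_z = −0.72674 and ∂z/∂y = −n_y/n_z = −1.19677.
Intercept c from Shot 1: 533.5 + 263.81 + 146.01 = 943.31.
At (203, 270): z_contact = −147.5 − 323.1 + 943.31 = 472.7 m.
Depth below ground = 505 − 472.7 = 32 m.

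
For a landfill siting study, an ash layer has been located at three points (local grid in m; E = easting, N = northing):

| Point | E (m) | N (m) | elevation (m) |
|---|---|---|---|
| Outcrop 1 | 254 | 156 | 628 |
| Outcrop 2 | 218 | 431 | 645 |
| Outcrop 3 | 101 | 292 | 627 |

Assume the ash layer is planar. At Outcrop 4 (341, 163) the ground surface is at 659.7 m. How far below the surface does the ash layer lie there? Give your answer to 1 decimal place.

25.1 m

Two edge vectors: Outcrop 1→Outcrop 2 = (-36, 275, 17), Outcrop 1→Outcrop 3 = (-153, 136, -1).
Normal n = (Outcrop 1→Outcrop 2) × (Outcrop 1→Outcrop 3) = (-2587, -2637, 37179).
So ∂z/∂E = −n_x/n_z = 0.06958 and ∂z/∂N = −n_y/n_z = 0.07093.
Intercept c from Outcrop 1: 628 − 17.67 − 11.06 = 599.26.
At (341, 163): z_contact = 23.73 + 11.56 + 599.26 = 634.55 m.
Depth below ground = 659.7 − 634.55 = 25.1 m.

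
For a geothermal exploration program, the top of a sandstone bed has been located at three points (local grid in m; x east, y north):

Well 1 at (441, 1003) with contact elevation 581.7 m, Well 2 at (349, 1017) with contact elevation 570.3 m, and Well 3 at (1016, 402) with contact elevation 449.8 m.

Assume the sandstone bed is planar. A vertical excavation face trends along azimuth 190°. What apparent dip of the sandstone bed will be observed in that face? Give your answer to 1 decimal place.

22.9°

Two edge vectors: Well 1→Well 2 = (-92, 14, -11.4), Well 1→Well 3 = (575, -601, -131.9).
Normal n = (Well 1→Well 2) × (Well 1→Well 3) = (-8698, -18689.8, 47242).
So ∂z/∂x = −n_x/n_z = 0.18412 and ∂z/∂y = −n_y/n_z = 0.39562.
Unit vector along 190° is (sin 190°, cos 190°) = (-0.1736, -0.9848).
Slope in that direction = a·(-0.1736) + b·(-0.9848) = −0.42158.
Apparent dip = arctan|0.42158| = 22.9° (true dip is 23.6°, so apparent ≤ true as expected).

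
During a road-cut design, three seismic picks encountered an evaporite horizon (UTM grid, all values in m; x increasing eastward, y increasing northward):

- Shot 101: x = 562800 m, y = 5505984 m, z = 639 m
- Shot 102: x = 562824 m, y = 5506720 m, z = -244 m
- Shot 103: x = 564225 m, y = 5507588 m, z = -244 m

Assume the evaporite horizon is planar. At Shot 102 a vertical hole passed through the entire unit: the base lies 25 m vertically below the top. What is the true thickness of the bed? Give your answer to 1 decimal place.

Let the plane be z = a·x + b·y + c.
Shot 102−Shot 101: 24a + 736b = −883;  Shot 103−Shot 101: 1425a + 1604b = −883.
Solving gives a = 0.75863, b = −1.22447.
|∇z| = √(a²+b²) = 1.44043, so dip δ = arctan(1.44043) = 55.23°.
True thickness = vertical thickness × cos δ = 25 × cos 55.23° = 14.3 m.

14.3 m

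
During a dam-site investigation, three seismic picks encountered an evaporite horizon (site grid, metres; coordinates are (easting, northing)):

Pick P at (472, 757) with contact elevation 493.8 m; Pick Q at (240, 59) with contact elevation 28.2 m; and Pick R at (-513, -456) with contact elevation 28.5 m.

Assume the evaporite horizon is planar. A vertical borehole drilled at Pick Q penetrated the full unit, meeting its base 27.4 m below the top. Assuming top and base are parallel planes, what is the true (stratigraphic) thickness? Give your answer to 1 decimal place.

18.9 m

Two edge vectors: Pick P→Pick Q = (-232, -698, -465.6), Pick P→Pick R = (-985, -1213, -465.3).
Normal n = (Pick P→Pick Q) × (Pick P→Pick R) = (-239993.4, 350666.4, -406114).
So ∂z/∂E = −n_x/n_z = −0.59095 and ∂z/∂N = −n_y/n_z = 0.86347.
|∇z| = √(a²+b²) = 1.04633, so dip δ = arctan(1.04633) = 46.30°.
True thickness = vertical thickness × cos δ = 27.4 × cos 46.30° = 18.9 m.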